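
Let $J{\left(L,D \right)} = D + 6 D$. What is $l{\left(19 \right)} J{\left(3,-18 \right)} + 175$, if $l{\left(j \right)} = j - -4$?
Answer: $-2723$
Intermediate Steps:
$l{\left(j \right)} = 4 + j$ ($l{\left(j \right)} = j + 4 = 4 + j$)
$J{\left(L,D \right)} = 7 D$
$l{\left(19 \right)} J{\left(3,-18 \right)} + 175 = \left(4 + 19\right) 7 \left(-18\right) + 175 = 23 \left(-126\right) + 175 = -2898 + 175 = -2723$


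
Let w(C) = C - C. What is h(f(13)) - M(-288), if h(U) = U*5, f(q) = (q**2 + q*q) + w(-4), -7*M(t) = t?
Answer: 11542/7 ≈ 1648.9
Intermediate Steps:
M(t) = -t/7
w(C) = 0
f(q) = 2*q**2 (f(q) = (q**2 + q*q) + 0 = (q**2 + q**2) + 0 = 2*q**2 + 0 = 2*q**2)
h(U) = 5*U
h(f(13)) - M(-288) = 5*(2*13**2) - (-1)*(-288)/7 = 5*(2*169) - 1*288/7 = 5*338 - 288/7 = 1690 - 288/7 = 11542/7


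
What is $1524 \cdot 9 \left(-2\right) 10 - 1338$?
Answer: $-275658$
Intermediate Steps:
$1524 \cdot 9 \left(-2\right) 10 - 1338 = 1524 \left(\left(-18\right) 10\right) - 1338 = 1524 \left(-180\right) - 1338 = -274320 - 1338 = -275658$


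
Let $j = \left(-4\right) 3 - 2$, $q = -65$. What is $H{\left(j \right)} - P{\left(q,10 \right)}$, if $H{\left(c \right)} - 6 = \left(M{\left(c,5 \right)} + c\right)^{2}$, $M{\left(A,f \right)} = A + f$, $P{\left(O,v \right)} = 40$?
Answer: $495$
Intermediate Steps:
$j = -14$ ($j = -12 - 2 = -14$)
$H{\left(c \right)} = 6 + \left(5 + 2 c\right)^{2}$ ($H{\left(c \right)} = 6 + \left(\left(c + 5\right) + c\right)^{2} = 6 + \left(\left(5 + c\right) + c\right)^{2} = 6 + \left(5 + 2 c\right)^{2}$)
$H{\left(j \right)} - P{\left(q,10 \right)} = \left(6 + \left(5 + 2 \left(-14\right)\right)^{2}\right) - 40 = \left(6 + \left(5 - 28\right)^{2}\right) - 40 = \left(6 + \left(-23\right)^{2}\right) - 40 = \left(6 + 529\right) - 40 = 535 - 40 = 495$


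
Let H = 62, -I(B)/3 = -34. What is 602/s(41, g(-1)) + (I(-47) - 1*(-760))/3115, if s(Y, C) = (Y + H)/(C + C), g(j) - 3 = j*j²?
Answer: 7589706/320845 ≈ 23.655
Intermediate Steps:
g(j) = 3 + j³ (g(j) = 3 + j*j² = 3 + j³)
I(B) = 102 (I(B) = -3*(-34) = 102)
s(Y, C) = (62 + Y)/(2*C) (s(Y, C) = (Y + 62)/(C + C) = (62 + Y)/((2*C)) = (62 + Y)*(1/(2*C)) = (62 + Y)/(2*C))
602/s(41, g(-1)) + (I(-47) - 1*(-760))/3115 = 602/(((62 + 41)/(2*(3 + (-1)³)))) + (102 - 1*(-760))/3115 = 602/(((½)*103/(3 - 1))) + (102 + 760)*(1/3115) = 602/(((½)*103/2)) + 862*(1/3115) = 602/(((½)*(½)*103)) + 862/3115 = 602/(103/4) + 862/3115 = 602*(4/103) + 862/3115 = 2408/103 + 862/3115 = 7589706/320845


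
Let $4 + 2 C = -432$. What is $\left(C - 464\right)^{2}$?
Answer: $465124$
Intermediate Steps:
$C = -218$ ($C = -2 + \frac{1}{2} \left(-432\right) = -2 - 216 = -218$)
$\left(C - 464\right)^{2} = \left(-218 - 464\right)^{2} = \left(-682\right)^{2} = 465124$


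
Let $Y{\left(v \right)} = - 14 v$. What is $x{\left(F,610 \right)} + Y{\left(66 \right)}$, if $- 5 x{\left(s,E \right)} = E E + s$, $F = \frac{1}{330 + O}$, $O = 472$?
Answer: $- \frac{302129441}{4010} \approx -75344.0$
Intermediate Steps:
$F = \frac{1}{802}$ ($F = \frac{1}{330 + 472} = \frac{1}{802} \approx 0.0012469$)
$x{\left(s,E \right)} = - \frac{s}{5} - \frac{E^{2}}{5}$ ($x{\left(s,E \right)} = - \frac{E E + s}{5} = - \frac{E^{2} + s}{5} = - \frac{s + E^{2}}{5} = - \frac{s}{5} - \frac{E^{2}}{5}$)
$x{\left(F,610 \right)} + Y{\left(66 \right)} = \left(\left(- \frac{1}{5}\right) \frac{1}{802} - \frac{610^{2}}{5}\right) - 924 = \left(- \frac{1}{4010} - 74420\right) - 924 = - \frac{298424201}{4010} - 924 = - \frac{302129441}{4010}$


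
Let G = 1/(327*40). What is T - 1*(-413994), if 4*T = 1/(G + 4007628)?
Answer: 21701472017131824/52419774241 ≈ 4.1399e+5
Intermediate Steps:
G = 1/13080 ≈ 7.6453e-5
T = 3270/52419774241 (T = 1/(4*(1/13080 + 4007628)) = 1/(4*(52419774241/13080)) = (¼)*(13080/52419774241) = 3270/52419774241 ≈ 6.2381e-8)
T - 1*(-413994) = 3270/52419774241 - 1*(-413994) = 3270/52419774241 + 413994 = 21701472017131824/52419774241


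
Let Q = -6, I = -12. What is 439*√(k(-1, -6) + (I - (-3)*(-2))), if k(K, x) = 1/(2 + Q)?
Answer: 439*I*√73/2 ≈ 1875.4*I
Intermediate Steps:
k(K, x) = -¼ (k(K, x) = 1/(2 - 6) = 1/(-4) = -¼)
439*√(k(-1, -6) + (I - (-3)*(-2))) = 439*√(-¼ + (-12 - (-3)*(-2))) = 439*√(-¼ + (-12 - 1*6)) = 439*√(-¼ + (-12 - 6)) = 439*√(-¼ - 18) = 439*√(-73/4) = 439*(I*√73/2) = 439*I*√73/2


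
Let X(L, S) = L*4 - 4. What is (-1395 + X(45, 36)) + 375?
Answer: -844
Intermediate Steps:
X(L, S) = -4 + 4*L (X(L, S) = 4*L - 4 = -4 + 4*L)
(-1395 + X(45, 36)) + 375 = (-1395 + (-4 + 4*45)) + 375 = (-1395 + (-4 + 180)) + 375 = (-1395 + 176) + 375 = -1219 + 375 = -844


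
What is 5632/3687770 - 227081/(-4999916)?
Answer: 432791013141/9219270113660 ≈ 0.046944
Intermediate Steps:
5632/3687770 - 227081/(-4999916) = 5632*(1/3687770) - 227081*(-1/4999916) = 2816/1843885 + 227081/4999916 = 432791013141/9219270113660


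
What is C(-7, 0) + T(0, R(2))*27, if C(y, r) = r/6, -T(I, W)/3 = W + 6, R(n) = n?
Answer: -648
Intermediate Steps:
T(I, W) = -18 - 3*W (T(I, W) = -3*(W + 6) = -3*(6 + W) = -18 - 3*W)
C(y, r) = r/6 (C(y, r) = r*(1/6) = r/6)
C(-7, 0) + T(0, R(2))*27 = (1/6)*0 + (-18 - 3*2)*27 = 0 + (-18 - 6)*27 = 0 - 24*27 = 0 - 648 = -648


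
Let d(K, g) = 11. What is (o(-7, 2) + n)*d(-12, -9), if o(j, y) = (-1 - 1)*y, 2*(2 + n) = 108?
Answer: 528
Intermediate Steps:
n = 52 (n = -2 + (1/2)*108 = -2 + 54 = 52)
o(j, y) = -2*y
(o(-7, 2) + n)*d(-12, -9) = (-2*2 + 52)*11 = (-4 + 52)*11 = 48*11 = 528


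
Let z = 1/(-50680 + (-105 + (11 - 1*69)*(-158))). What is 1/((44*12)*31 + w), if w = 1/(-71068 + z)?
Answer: 2957921229/48415254634651 ≈ 6.1095e-5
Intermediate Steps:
z = -1/41621 (z = 1/(-50680 + (-105 + (11 - 69)*(-158))) = 1/(-50680 + (-105 - 58*(-158))) = 1/(-50680 + (-105 + 9164)) = 1/(-50680 + 9059) = 1/(-41621) = -1/41621 ≈ -2.4026e-5)
w = -41621/2957921229 (w = 1/(-71068 - 1/41621) = 1/(-2957921229/41621) = -41621/2957921229 ≈ -1.4071e-5)
1/((44*12)*31 + w) = 1/((44*12)*31 - 41621/2957921229) = 1/(528*31 - 41621/2957921229) = 1/(16368 - 41621/2957921229) = 1/(48415254634651/2957921229) = 2957921229/48415254634651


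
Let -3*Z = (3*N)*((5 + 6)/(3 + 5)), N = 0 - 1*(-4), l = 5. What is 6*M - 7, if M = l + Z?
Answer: -10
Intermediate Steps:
N = 4 (N = 0 + 4 = 4)
Z = -11/2 (Z = -3*4*(5 + 6)/(3 + 5)/3 = -4*11/8 = -⅓*33/2 = -11/2 ≈ -5.5000)
M = -½ (M = 5 - 11/2 = -½ ≈ -0.50000)
6*M - 7 = 6*(-½) - 7 = -3 - 7 = -10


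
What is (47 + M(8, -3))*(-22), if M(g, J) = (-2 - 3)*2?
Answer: -814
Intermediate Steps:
M(g, J) = -10 (M(g, J) = -5*2 = -10)
(47 + M(8, -3))*(-22) = (47 - 10)*(-22) = 37*(-22) = -814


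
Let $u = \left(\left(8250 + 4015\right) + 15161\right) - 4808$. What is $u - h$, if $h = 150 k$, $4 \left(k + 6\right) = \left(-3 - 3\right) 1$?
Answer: $23743$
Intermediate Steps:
$k = - \frac{15}{2}$ ($k = -6 + \frac{\left(-3 - 3\right) 1}{4} = -6 + \frac{\left(-6\right) 1}{4} = -6 + \frac{1}{4} \left(-6\right) = -6 - \frac{3}{2} = - \frac{15}{2} \approx -7.5$)
$h = -1125$ ($h = 150 \left(- \frac{15}{2}\right) = -1125$)
$u = 22618$ ($u = \left(12265 + 15161\right) - 4808 = 27426 - 4808 = 22618$)
$u - h = 22618 - -1125 = 22618 + 1125 = 23743$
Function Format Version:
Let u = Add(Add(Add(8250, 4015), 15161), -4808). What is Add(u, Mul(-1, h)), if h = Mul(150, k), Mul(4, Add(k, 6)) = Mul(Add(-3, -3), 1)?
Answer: 23743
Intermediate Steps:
k = Rational(-15, 2) (k = Add(-6, Mul(Rational(1, 4), Mul(Add(-3, -3), 1))) = Add(-6, Mul(Rational(1, 4), Mul(-6, 1))) = Add(-6, Mul(Rational(1, 4), -6)) = Add(-6, Rational(-3, 2)) = Rational(-15, 2) ≈ -7.5000)
h = -1125 (h = Mul(150, Rational(-15, 2)) = -1125)
u = 22618 (u = Add(Add(12265, 15161), -4808) = Add(27426, -4808) = 22618)
Add(u, Mul(-1, h)) = Add(22618, Mul(-1, -1125)) = Add(22618, 1125) = 23743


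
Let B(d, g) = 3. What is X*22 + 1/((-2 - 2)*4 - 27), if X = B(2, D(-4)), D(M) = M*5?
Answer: 2837/43 ≈ 65.977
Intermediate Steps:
D(M) = 5*M
X = 3
X*22 + 1/((-2 - 2)*4 - 27) = 3*22 + 1/((-2 - 2)*4 - 27) = 66 + 1/(-4*4 - 27) = 66 + 1/(-16 - 27) = 66 + 1/(-43) = 66 - 1/43 = 2837/43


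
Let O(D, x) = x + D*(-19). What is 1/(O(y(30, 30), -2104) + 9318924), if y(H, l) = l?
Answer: 1/9316250 ≈ 1.0734e-7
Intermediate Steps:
O(D, x) = x - 19*D
1/(O(y(30, 30), -2104) + 9318924) = 1/((-2104 - 19*30) + 9318924) = 1/((-2104 - 570) + 9318924) = 1/(-2674 + 9318924) = 1/9316250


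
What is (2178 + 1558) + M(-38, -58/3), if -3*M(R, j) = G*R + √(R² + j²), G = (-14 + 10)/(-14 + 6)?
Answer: 11227/3 - 2*√4090/9 ≈ 3728.1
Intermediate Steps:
G = ½ (G = -4/(-8) = -4*(-⅛) = ½ ≈ 0.50000)
M(R, j) = -√(R² + j²)/3 - R/6 (M(R, j) = -(R/2 + √(R² + j²))/3 = -(√(R² + j²) + R/2)/3 = -√(R² + j²)/3 - R/6)
(2178 + 1558) + M(-38, -58/3) = (2178 + 1558) + (-√((-38)² + (-58/3)²)/3 - ⅙*(-38)) = 3736 + (-√(1444 + (-58*⅓)²)/3 + 19/3) = 3736 + (-√(1444 + (-58/3)²)/3 + 19/3) = 3736 + (-√(1444 + 3364/9)/3 + 19/3) = 3736 + (-2*√4090/9 + 19/3) = 3736 + (19/3 - 2*√4090/9) = 11227/3 - 2*√4090/9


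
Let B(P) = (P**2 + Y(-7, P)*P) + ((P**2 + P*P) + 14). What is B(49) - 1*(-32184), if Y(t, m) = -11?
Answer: 38862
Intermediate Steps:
B(P) = 14 - 11*P + 3*P**2 (B(P) = (P**2 - 11*P) + ((P**2 + P*P) + 14) = (P**2 - 11*P) + ((P**2 + P**2) + 14) = (P**2 - 11*P) + (2*P**2 + 14) = (P**2 - 11*P) + (14 + 2*P**2) = 14 - 11*P + 3*P**2)
B(49) - 1*(-32184) = (14 - 11*49 + 3*49**2) - 1*(-32184) = (14 - 539 + 3*2401) + 32184 = (14 - 539 + 7203) + 32184 = 6678 + 32184 = 38862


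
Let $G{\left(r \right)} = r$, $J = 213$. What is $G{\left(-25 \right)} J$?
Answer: $-5325$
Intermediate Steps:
$G{\left(-25 \right)} J = \left(-25\right) 213 = -5325$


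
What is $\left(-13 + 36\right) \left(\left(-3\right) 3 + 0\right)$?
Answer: $-207$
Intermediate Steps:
$\left(-13 + 36\right) \left(\left(-3\right) 3 + 0\right) = 23 \left(-9 + 0\right) = 23 \left(-9\right) = -207$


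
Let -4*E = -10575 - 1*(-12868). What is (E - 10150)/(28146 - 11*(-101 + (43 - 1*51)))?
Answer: -42893/117380 ≈ -0.36542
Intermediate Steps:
E = -2293/4 (E = -(-10575 - 1*(-12868))/4 = -(-10575 + 12868)/4 = -1/4*2293 = -2293/4 ≈ -573.25)
(E - 10150)/(28146 - 11*(-101 + (43 - 1*51))) = (-2293/4 - 10150)/(28146 - 11*(-101 + (43 - 1*51))) = -42893/(4*(28146 - 11*(-101 + (43 - 51)))) = -42893/(4*(28146 - 11*(-101 - 8))) = -42893/(4*(28146 - 11*(-109))) = -42893/(4*(28146 + 1199)) = -42893/4/29345 = -42893/4*1/29345 = -42893/117380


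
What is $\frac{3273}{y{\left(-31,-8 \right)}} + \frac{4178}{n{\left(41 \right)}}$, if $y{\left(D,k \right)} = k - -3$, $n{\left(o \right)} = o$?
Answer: $- \frac{113303}{205} \approx -552.7$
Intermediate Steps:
$y{\left(D,k \right)} = 3 + k$ ($y{\left(D,k \right)} = k + 3 = 3 + k$)
$\frac{3273}{y{\left(-31,-8 \right)}} + \frac{4178}{n{\left(41 \right)}} = \frac{3273}{3 - 8} + \frac{4178}{41} = \frac{3273}{-5} + 4178 \cdot \frac{1}{41} = 3273 \left(- \frac{1}{5}\right) + \frac{4178}{41} = - \frac{3273}{5} + \frac{4178}{41} = - \frac{113303}{205}$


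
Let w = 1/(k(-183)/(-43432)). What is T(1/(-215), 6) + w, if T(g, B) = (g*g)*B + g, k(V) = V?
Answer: 32911573/138675 ≈ 237.33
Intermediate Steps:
T(g, B) = g + B*g² (T(g, B) = g²*B + g = B*g² + g = g + B*g²)
w = 712/3 (w = 1/(-183/(-43432)) = 1/(-183*(-1/43432)) = 1/(3/712) = 712/3 ≈ 237.33)
T(1/(-215), 6) + w = (1 + 6/(-215))/(-215) + 712/3 = -(1 + 6*(-1/215))/215 + 712/3 = -(1 - 6/215)/215 + 712/3 = -1/215*209/215 + 712/3 = -209/46225 + 712/3 = 32911573/138675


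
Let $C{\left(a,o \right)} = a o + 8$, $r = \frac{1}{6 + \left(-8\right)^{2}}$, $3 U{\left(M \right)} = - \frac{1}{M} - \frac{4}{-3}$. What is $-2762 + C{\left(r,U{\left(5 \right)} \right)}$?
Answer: $- \frac{8675083}{3150} \approx -2754.0$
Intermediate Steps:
$U{\left(M \right)} = \frac{4}{9} - \frac{1}{3 M}$ ($U{\left(M \right)} = \frac{- \frac{1}{M} - \frac{4}{-3}}{3} = \frac{- \frac{1}{M} - - \frac{4}{3}}{3} = \frac{- \frac{1}{M} + \frac{4}{3}}{3} = \frac{\frac{4}{3} - \frac{1}{M}}{3} = \frac{4}{9} - \frac{1}{3 M}$)
$r = \frac{1}{70}$ ($r = \frac{1}{6 + 64} = \frac{1}{70} \approx 0.014286$)
$C{\left(a,o \right)} = 8 + a o$
$-2762 + C{\left(r,U{\left(5 \right)} \right)} = -2762 + \left(8 + \frac{\frac{1}{9} \cdot \frac{1}{5} \left(-3 + 4 \cdot 5\right)}{70}\right) = -2762 + \left(8 + \frac{\frac{1}{9} \cdot \frac{1}{5} \left(-3 + 20\right)}{70}\right) = -2762 + \left(8 + \frac{\frac{1}{9} \cdot \frac{1}{5} \cdot 17}{70}\right) = -2762 + \left(8 + \frac{1}{70} \cdot \frac{17}{45}\right) = -2762 + \left(8 + \frac{17}{3150}\right) = -2762 + \frac{25217}{3150} = - \frac{8675083}{3150}$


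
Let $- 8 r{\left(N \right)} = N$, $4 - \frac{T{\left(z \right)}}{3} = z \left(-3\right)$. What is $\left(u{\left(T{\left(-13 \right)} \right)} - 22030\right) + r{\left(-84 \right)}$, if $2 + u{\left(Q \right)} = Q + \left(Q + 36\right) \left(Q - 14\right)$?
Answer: $- \frac{27831}{2} \approx -13916.0$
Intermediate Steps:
$T{\left(z \right)} = 12 + 9 z$ ($T{\left(z \right)} = 12 - 3 z \left(-3\right) = 12 - 3 \left(- 3 z\right) = 12 + 9 z$)
$r{\left(N \right)} = - \frac{N}{8}$
$u{\left(Q \right)} = -2 + Q + \left(-14 + Q\right) \left(36 + Q\right)$ ($u{\left(Q \right)} = -2 + \left(Q + \left(Q + 36\right) \left(Q - 14\right)\right) = -2 + \left(Q + \left(36 + Q\right) \left(-14 + Q\right)\right) = -2 + \left(Q + \left(-14 + Q\right) \left(36 + Q\right)\right) = -2 + Q + \left(-14 + Q\right) \left(36 + Q\right)$)
$\left(u{\left(T{\left(-13 \right)} \right)} - 22030\right) + r{\left(-84 \right)} = \left(\left(-506 + \left(12 + 9 \left(-13\right)\right)^{2} + 23 \left(12 + 9 \left(-13\right)\right)\right) - 22030\right) - - \frac{21}{2} = \left(\left(-506 + \left(12 - 117\right)^{2} + 23 \left(12 - 117\right)\right) - 22030\right) + \frac{21}{2} = \left(\left(-506 + \left(-105\right)^{2} + 23 \left(-105\right)\right) - 22030\right) + \frac{21}{2} = \left(\left(-506 + 11025 - 2415\right) - 22030\right) + \frac{21}{2} = \left(8104 - 22030\right) + \frac{21}{2} = -13926 + \frac{21}{2} = - \frac{27831}{2}$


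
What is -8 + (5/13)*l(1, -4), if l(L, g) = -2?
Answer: -114/13 ≈ -8.7692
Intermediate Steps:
-8 + (5/13)*l(1, -4) = -8 + (5/13)*(-2) = -8 - 10/13 = -114/13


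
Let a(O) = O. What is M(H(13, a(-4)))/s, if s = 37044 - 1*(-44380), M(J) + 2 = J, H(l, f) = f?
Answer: -3/40712 ≈ -7.3688e-5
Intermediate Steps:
M(J) = -2 + J
s = 81424 (s = 37044 + 44380 = 81424)
M(H(13, a(-4)))/s = (-2 - 4)/81424 = -6*1/81424 = -3/40712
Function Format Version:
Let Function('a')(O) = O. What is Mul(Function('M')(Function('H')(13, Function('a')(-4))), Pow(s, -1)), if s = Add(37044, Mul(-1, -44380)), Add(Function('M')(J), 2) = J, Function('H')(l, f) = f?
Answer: Rational(-3, 40712) ≈ -7.3688e-5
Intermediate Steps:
Function('M')(J) = Add(-2, J)
s = 81424 (s = Add(37044, 44380) = 81424)
Mul(Function('M')(Function('H')(13, Function('a')(-4))), Pow(s, -1)) = Mul(Add(-2, -4), Pow(81424, -1)) = Mul(-6, Rational(1, 81424)) = Rational(-3, 40712)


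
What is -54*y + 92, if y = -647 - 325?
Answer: 52580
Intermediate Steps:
y = -972
-54*y + 92 = -54*(-972) + 92 = 52488 + 92 = 52580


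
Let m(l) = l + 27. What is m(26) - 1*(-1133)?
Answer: 1186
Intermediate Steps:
m(l) = 27 + l
m(26) - 1*(-1133) = (27 + 26) - 1*(-1133) = 53 + 1133 = 1186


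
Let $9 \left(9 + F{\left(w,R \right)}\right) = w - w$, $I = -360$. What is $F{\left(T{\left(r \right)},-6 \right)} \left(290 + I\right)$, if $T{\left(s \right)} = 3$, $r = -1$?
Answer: $630$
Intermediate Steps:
$F{\left(w,R \right)} = -9$ ($F{\left(w,R \right)} = -9 + \frac{w - w}{9} = -9 + \frac{1}{9} \cdot 0 = -9 + 0 = -9$)
$F{\left(T{\left(r \right)},-6 \right)} \left(290 + I\right) = - 9 \left(290 - 360\right) = \left(-9\right) \left(-70\right) = 630$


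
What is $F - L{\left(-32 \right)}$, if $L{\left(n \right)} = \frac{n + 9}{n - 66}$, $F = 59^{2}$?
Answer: $\frac{341115}{98} \approx 3480.8$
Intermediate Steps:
$F = 3481$
$L{\left(n \right)} = \frac{9 + n}{-66 + n}$
$F - L{\left(-32 \right)} = 3481 - \frac{9 - 32}{-66 - 32} = 3481 - \frac{1}{-98} \left(-23\right) = 3481 - \left(- \frac{1}{98}\right) \left(-23\right) = 3481 - \frac{23}{98} = \frac{341115}{98}$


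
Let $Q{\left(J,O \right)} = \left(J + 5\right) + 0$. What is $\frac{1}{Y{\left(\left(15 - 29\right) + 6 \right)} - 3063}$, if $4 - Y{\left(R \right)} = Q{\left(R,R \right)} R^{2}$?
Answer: $- \frac{1}{2867} \approx -0.0003488$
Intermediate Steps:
$Q{\left(J,O \right)} = 5 + J$ ($Q{\left(J,O \right)} = \left(5 + J\right) + 0 = 5 + J$)
$Y{\left(R \right)} = 4 - R^{2} \left(5 + R\right)$ ($Y{\left(R \right)} = 4 - \left(5 + R\right) R^{2} = 4 - R^{2} \left(5 + R\right)$)
$\frac{1}{Y{\left(\left(15 - 29\right) + 6 \right)} - 3063} = \frac{1}{\left(4 - \left(\left(15 - 29\right) + 6\right)^{2} \left(5 + \left(\left(15 - 29\right) + 6\right)\right)\right) - 3063} = \frac{1}{\left(4 - \left(-14 + 6\right)^{2} \left(5 + \left(-14 + 6\right)\right)\right) - 3063} = \frac{1}{\left(4 - \left(-8\right)^{2} \left(5 - 8\right)\right) - 3063} = \frac{1}{\left(4 - 64 \left(-3\right)\right) - 3063} = \frac{1}{\left(4 + 192\right) - 3063} = \frac{1}{196 - 3063} = \frac{1}{-2867} = - \frac{1}{2867}$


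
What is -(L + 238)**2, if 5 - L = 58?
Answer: -34225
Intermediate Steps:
L = -53 (L = 5 - 1*58 = 5 - 58 = -53)
-(L + 238)**2 = -(-53 + 238)**2 = -1*185**2 = -1*34225 = -34225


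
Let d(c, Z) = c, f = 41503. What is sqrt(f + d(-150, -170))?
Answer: sqrt(41353) ≈ 203.35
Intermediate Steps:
sqrt(f + d(-150, -170)) = sqrt(41503 - 150) = sqrt(41353)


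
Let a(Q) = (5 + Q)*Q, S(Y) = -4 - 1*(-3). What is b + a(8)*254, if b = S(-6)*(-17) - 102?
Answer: 26331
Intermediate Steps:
S(Y) = -1 (S(Y) = -4 + 3 = -1)
a(Q) = Q*(5 + Q)
b = -85 (b = -1*(-17) - 102 = 17 - 102 = -85)
b + a(8)*254 = -85 + (8*(5 + 8))*254 = -85 + (8*13)*254 = -85 + 104*254 = -85 + 26416 = 26331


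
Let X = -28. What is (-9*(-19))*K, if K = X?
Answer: -4788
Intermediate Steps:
K = -28
(-9*(-19))*K = -9*(-19)*(-28) = 171*(-28) = -4788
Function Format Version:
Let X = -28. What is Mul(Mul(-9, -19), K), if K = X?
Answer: -4788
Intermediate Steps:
K = -28
Mul(Mul(-9, -19), K) = Mul(Mul(-9, -19), -28) = Mul(171, -28) = -4788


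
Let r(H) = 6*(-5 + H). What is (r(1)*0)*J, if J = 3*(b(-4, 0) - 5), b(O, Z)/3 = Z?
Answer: 0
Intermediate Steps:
b(O, Z) = 3*Z
J = -15 (J = 3*(3*0 - 5) = 3*(0 - 5) = 3*(-5) = -15)
r(H) = -30 + 6*H
(r(1)*0)*J = ((-30 + 6*1)*0)*(-15) = ((-30 + 6)*0)*(-15) = -24*0*(-15) = 0*(-15) = 0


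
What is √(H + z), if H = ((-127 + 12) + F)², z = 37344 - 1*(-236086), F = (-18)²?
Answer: √317111 ≈ 563.13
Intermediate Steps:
F = 324
z = 273430 (z = 37344 + 236086 = 273430)
H = 43681 (H = ((-127 + 12) + 324)² = (-115 + 324)² = 209² = 43681)
√(H + z) = √(43681 + 273430) = √317111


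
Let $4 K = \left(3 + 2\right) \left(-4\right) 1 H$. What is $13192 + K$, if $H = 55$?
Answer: $12917$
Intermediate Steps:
$K = -275$ ($K = \frac{\left(3 + 2\right) \left(-4\right) 1 \cdot 55}{4} = \frac{5 \left(-4\right) 55}{4} = \frac{\left(-20\right) 55}{4} = \frac{1}{4} \left(-1100\right) = -275$)
$13192 + K = 13192 - 275 = 12917$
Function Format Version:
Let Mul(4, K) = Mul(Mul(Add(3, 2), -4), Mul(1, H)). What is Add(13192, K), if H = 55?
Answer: 12917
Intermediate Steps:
K = -275 (K = Mul(Rational(1, 4), Mul(Mul(Add(3, 2), -4), Mul(1, 55))) = Mul(Rational(1, 4), Mul(Mul(5, -4), 55)) = Mul(Rational(1, 4), Mul(-20, 55)) = Mul(Rational(1, 4), -1100) = -275)
Add(13192, K) = Add(13192, -275) = 12917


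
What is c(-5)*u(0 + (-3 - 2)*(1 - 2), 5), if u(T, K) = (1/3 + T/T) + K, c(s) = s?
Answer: -95/3 ≈ -31.667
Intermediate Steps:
u(T, K) = 4/3 + K (u(T, K) = (1*(⅓) + 1) + K = (⅓ + 1) + K = 4/3 + K)
c(-5)*u(0 + (-3 - 2)*(1 - 2), 5) = -5*(4/3 + 5) = -5*19/3 = -95/3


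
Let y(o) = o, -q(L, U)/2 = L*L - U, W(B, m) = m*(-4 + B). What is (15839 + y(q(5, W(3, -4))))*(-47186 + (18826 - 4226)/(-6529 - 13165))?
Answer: -7340041960074/9847 ≈ -7.4541e+8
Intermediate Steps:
q(L, U) = -2*L² + 2*U (q(L, U) = -2*(L*L - U) = -2*(L² - U) = -2*L² + 2*U)
(15839 + y(q(5, W(3, -4))))*(-47186 + (18826 - 4226)/(-6529 - 13165)) = (15839 + (-2*5² + 2*(-4*(-4 + 3))))*(-47186 + (18826 - 4226)/(-6529 - 13165)) = (15839 + (-2*25 + 2*(-4*(-1))))*(-47186 + 14600/(-19694)) = (15839 + (-50 + 2*4))*(-47186 + 14600*(-1/19694)) = (15839 + (-50 + 8))*(-47186 - 7300/9847) = (15839 - 42)*(-464647842/9847) = 15797*(-464647842/9847) = -7340041960074/9847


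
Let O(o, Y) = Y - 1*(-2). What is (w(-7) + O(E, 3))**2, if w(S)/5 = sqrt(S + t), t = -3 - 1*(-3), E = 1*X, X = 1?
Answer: -150 + 50*I*sqrt(7) ≈ -150.0 + 132.29*I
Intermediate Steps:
E = 1 (E = 1*1 = 1)
t = 0 (t = -3 + 3 = 0)
w(S) = 5*sqrt(S) (w(S) = 5*sqrt(S + 0) = 5*sqrt(S))
O(o, Y) = 2 + Y (O(o, Y) = Y + 2 = 2 + Y)
(w(-7) + O(E, 3))**2 = (5*sqrt(-7) + (2 + 3))**2 = (5*(I*sqrt(7)) + 5)**2 = (5*I*sqrt(7) + 5)**2 = (5 + 5*I*sqrt(7))**2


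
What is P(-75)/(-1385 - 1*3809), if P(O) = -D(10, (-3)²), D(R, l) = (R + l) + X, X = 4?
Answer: 23/5194 ≈ 0.0044282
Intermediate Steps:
D(R, l) = 4 + R + l (D(R, l) = (R + l) + 4 = 4 + R + l)
P(O) = -23 (P(O) = -(4 + 10 + (-3)²) = -(4 + 10 + 9) = -1*23 = -23)
P(-75)/(-1385 - 1*3809) = -23/(-1385 - 1*3809) = -23/(-1385 - 3809) = -23/(-5194) = -23*(-1/5194) = 23/5194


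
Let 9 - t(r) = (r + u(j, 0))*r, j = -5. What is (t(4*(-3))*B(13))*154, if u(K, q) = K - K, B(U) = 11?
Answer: -228690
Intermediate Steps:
u(K, q) = 0
t(r) = 9 - r² (t(r) = 9 - (r + 0)*r = 9 - r*r = 9 - r²)
(t(4*(-3))*B(13))*154 = ((9 - (4*(-3))²)*11)*154 = ((9 - 1*(-12)²)*11)*154 = ((9 - 1*144)*11)*154 = ((9 - 144)*11)*154 = -135*11*154 = -1485*154 = -228690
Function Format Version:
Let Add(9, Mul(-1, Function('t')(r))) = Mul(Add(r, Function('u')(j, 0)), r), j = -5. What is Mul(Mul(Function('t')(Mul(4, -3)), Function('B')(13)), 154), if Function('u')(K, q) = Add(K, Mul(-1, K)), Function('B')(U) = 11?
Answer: -228690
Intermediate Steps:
Function('u')(K, q) = 0
Function('t')(r) = Add(9, Mul(-1, Pow(r, 2))) (Function('t')(r) = Add(9, Mul(-1, Mul(Add(r, 0), r))) = Add(9, Mul(-1, Mul(r, r))) = Add(9, Mul(-1, Pow(r, 2))))
Mul(Mul(Function('t')(Mul(4, -3)), Function('B')(13)), 154) = Mul(Mul(Add(9, Mul(-1, Pow(Mul(4, -3), 2))), 11), 154) = Mul(Mul(Add(9, Mul(-1, Pow(-12, 2))), 11), 154) = Mul(Mul(Add(9, Mul(-1, 144)), 11), 154) = Mul(Mul(Add(9, -144), 11), 154) = Mul(Mul(-135, 11), 154) = Mul(-1485, 154) = -228690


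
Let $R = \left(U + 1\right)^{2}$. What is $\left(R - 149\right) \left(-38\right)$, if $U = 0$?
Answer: $5624$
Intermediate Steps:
$R = 1$ ($R = \left(0 + 1\right)^{2} = 1^{2} = 1$)
$\left(R - 149\right) \left(-38\right) = \left(1 - 149\right) \left(-38\right) = \left(-148\right) \left(-38\right) = 5624$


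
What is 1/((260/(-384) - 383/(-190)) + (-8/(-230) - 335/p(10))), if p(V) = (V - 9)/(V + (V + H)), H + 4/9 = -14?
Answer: -629280/1170295691 ≈ -0.00053771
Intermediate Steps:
H = -130/9 (H = -4/9 - 14 = -130/9 ≈ -14.444)
p(V) = (-9 + V)/(-130/9 + 2*V) (p(V) = (V - 9)/(V + (V - 130/9)) = (-9 + V)/(V + (-130/9 + V)) = (-9 + V)/(-130/9 + 2*V))
1/((260/(-384) - 383/(-190)) + (-8/(-230) - 335/p(10))) = 1/((260/(-384) - 383/(-190)) + (-8/(-230) - 335*2*(-65 + 9*10)/(9*(-9 + 10)))) = 1/((260*(-1/384) - 383*(-1/190)) + (-8*(-1/230) - 335/((9/2)*1/(-65 + 90)))) = 1/((-65/96 + 383/190) + (4/115 - 335/((9/2)*1/25))) = 1/(12209/9120 + (4/115 - 335/((9/2)*(1/25)*1))) = 1/(12209/9120 + (4/115 - 335/9/50)) = 1/(12209/9120 + (4/115 - 335*50/9)) = 1/(12209/9120 + (4/115 - 16750/9)) = 1/(12209/9120 - 1926214/1035) = 1/(-1170295691/629280) = -629280/1170295691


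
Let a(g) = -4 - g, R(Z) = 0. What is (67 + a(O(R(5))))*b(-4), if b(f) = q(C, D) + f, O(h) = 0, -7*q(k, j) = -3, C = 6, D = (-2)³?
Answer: -225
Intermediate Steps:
D = -8
q(k, j) = 3/7 (q(k, j) = -⅐*(-3) = 3/7)
b(f) = 3/7 + f
(67 + a(O(R(5))))*b(-4) = (67 + (-4 - 1*0))*(3/7 - 4) = (67 + (-4 + 0))*(-25/7) = (67 - 4)*(-25/7) = 63*(-25/7) = -225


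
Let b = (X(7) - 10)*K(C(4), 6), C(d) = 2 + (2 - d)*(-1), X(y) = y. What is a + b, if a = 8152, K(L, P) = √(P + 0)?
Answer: 8152 - 3*√6 ≈ 8144.6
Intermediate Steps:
C(d) = d (C(d) = 2 + (-2 + d) = d)
K(L, P) = √P
b = -3*√6 (b = (7 - 10)*√6 = -3*√6 ≈ -7.3485)
a + b = 8152 - 3*√6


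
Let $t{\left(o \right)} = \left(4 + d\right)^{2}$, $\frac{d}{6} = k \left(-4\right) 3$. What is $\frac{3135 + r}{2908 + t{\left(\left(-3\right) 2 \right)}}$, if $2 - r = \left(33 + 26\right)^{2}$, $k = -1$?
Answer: $- \frac{86}{2171} \approx -0.039613$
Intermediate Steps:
$d = 72$ ($d = 6 \left(-1\right) \left(-4\right) 3 = 6 \cdot 4 \cdot 3 = 6 \cdot 12 = 72$)
$r = -3479$ ($r = 2 - \left(33 + 26\right)^{2} = 2 - 59^{2} = 2 - 3481 = -3479$)
$t{\left(o \right)} = 5776$ ($t{\left(o \right)} = \left(4 + 72\right)^{2} = 76^{2} = 5776$)
$\frac{3135 + r}{2908 + t{\left(\left(-3\right) 2 \right)}} = \frac{3135 - 3479}{2908 + 5776} = - \frac{344}{8684} = \left(-344\right) \frac{1}{8684} = - \frac{86}{2171}$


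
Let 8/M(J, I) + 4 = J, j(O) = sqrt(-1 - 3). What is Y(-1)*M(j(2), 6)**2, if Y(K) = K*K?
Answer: 48/25 + 64*I/25 ≈ 1.92 + 2.56*I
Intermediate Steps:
j(O) = 2*I (j(O) = sqrt(-4) = 2*I)
M(J, I) = 8/(-4 + J)
Y(K) = K**2
Y(-1)*M(j(2), 6)**2 = (-1)**2*(8/(-4 + 2*I))**2 = 1*(8*((-4 - 2*I)/20))**2 = 1*(2*(-4 - 2*I)/5)**2 = 1*(4*(-4 - 2*I)**2/25) = 4*(-4 - 2*I)**2/25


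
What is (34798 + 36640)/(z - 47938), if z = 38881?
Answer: -71438/9057 ≈ -7.8876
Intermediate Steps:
(34798 + 36640)/(z - 47938) = (34798 + 36640)/(38881 - 47938) = 71438/(-9057) = 71438*(-1/9057) = -71438/9057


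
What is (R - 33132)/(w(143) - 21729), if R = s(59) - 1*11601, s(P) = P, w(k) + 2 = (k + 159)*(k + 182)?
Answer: -6382/10917 ≈ -0.58459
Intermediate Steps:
w(k) = -2 + (159 + k)*(182 + k) (w(k) = -2 + (k + 159)*(k + 182) = -2 + (159 + k)*(182 + k))
R = -11542 (R = 59 - 1*11601 = 59 - 11601 = -11542)
(R - 33132)/(w(143) - 21729) = (-11542 - 33132)/((28936 + 143² + 341*143) - 21729) = -44674/((28936 + 20449 + 48763) - 21729) = -44674/(98148 - 21729) = -44674/76419 = -44674*1/76419 = -6382/10917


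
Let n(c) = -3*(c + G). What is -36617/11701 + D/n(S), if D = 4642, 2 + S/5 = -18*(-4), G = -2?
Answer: -46272095/6107922 ≈ -7.5758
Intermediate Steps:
S = 350 (S = -10 + 5*(-18*(-4)) = -10 + 5*72 = -10 + 360 = 350)
n(c) = 6 - 3*c (n(c) = -3*(c - 2) = -3*(-2 + c) = 6 - 3*c)
-36617/11701 + D/n(S) = -36617/11701 + 4642/(6 - 3*350) = -36617*1/11701 + 4642/(6 - 1050) = -36617/11701 + 4642/(-1044) = -36617/11701 + 4642*(-1/1044) = -36617/11701 - 2321/522 = -46272095/6107922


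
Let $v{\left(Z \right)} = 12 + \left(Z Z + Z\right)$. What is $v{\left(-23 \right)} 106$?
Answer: $54908$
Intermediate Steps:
$v{\left(Z \right)} = 12 + Z + Z^{2}$ ($v{\left(Z \right)} = 12 + \left(Z^{2} + Z\right) = 12 + \left(Z + Z^{2}\right) = 12 + Z + Z^{2}$)
$v{\left(-23 \right)} 106 = \left(12 - 23 + \left(-23\right)^{2}\right) 106 = \left(12 - 23 + 529\right) 106 = 518 \cdot 106 = 54908$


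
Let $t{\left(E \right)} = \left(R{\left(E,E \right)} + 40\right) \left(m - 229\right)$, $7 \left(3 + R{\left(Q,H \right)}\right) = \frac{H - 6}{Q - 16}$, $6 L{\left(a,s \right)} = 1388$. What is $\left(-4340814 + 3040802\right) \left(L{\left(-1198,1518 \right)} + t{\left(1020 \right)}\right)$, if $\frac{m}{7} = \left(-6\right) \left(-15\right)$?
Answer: $- \frac{14807163701678}{753} \approx -1.9664 \cdot 10^{10}$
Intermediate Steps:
$L{\left(a,s \right)} = \frac{694}{3}$ ($L{\left(a,s \right)} = \frac{1}{6} \cdot 1388 = \frac{694}{3}$)
$R{\left(Q,H \right)} = -3 + \frac{-6 + H}{7 \left(-16 + Q\right)}$ ($R{\left(Q,H \right)} = -3 + \frac{\left(H - 6\right) \frac{1}{Q - 16}}{7} = -3 + \frac{\left(-6 + H\right) \frac{1}{-16 + Q}}{7} = -3 + \frac{\frac{1}{-16 + Q} \left(-6 + H\right)}{7} = -3 + \frac{-6 + H}{7 \left(-16 + Q\right)}$)
$m = 630$ ($m = 7 \left(\left(-6\right) \left(-15\right)\right) = 7 \cdot 90 = 630$)
$t{\left(E \right)} = 16040 + \frac{401 \left(330 - 20 E\right)}{7 \left(-16 + E\right)}$ ($t{\left(E \right)} = \left(\frac{330 + E - 21 E}{7 \left(-16 + E\right)} + 40\right) \left(630 - 229\right) = \left(\frac{330 - 20 E}{7 \left(-16 + E\right)} + 40\right) 401 = \left(40 + \frac{330 - 20 E}{7 \left(-16 + E\right)}\right) 401 = 16040 + \frac{401 \left(330 - 20 E\right)}{7 \left(-16 + E\right)}$)
$\left(-4340814 + 3040802\right) \left(L{\left(-1198,1518 \right)} + t{\left(1020 \right)}\right) = \left(-4340814 + 3040802\right) \left(\frac{694}{3} + \frac{4010 \left(-415 + 26 \cdot 1020\right)}{7 \left(-16 + 1020\right)}\right) = - 1300012 \left(\frac{694}{3} + \frac{4010 \left(-415 + 26520\right)}{7 \cdot 1004}\right) = - 1300012 \left(\frac{694}{3} + \frac{4010}{7} \cdot \frac{1}{1004} \cdot 26105\right) = - 1300012 \left(\frac{694}{3} + \frac{52340525}{3514}\right) = \left(-1300012\right) \frac{159460291}{10542} = - \frac{14807163701678}{753}$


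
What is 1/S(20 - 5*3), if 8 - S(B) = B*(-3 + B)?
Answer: -1/2 ≈ -0.50000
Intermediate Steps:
S(B) = 8 - B*(-3 + B)
1/S(20 - 5*3) = 1/(8 - (20 - 5*3)**2 + 3*(20 - 5*3)) = 1/(8 - (20 - 1*15)**2 + 3*(20 - 1*15)) = 1/(8 - (20 - 15)**2 + 3*(20 - 15)) = 1/(8 - 1*5**2 + 3*5) = 1/(8 - 1*25 + 15) = 1/(8 - 25 + 15) = 1/(-2) = -1/2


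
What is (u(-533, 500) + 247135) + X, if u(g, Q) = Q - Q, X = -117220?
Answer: 129915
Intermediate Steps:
u(g, Q) = 0
(u(-533, 500) + 247135) + X = (0 + 247135) - 117220 = 247135 - 117220 = 129915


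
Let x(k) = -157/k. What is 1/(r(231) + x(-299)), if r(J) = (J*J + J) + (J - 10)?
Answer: 299/16090244 ≈ 1.8583e-5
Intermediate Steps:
r(J) = -10 + J**2 + 2*J (r(J) = (J**2 + J) + (-10 + J) = (J + J**2) + (-10 + J) = -10 + J**2 + 2*J)
1/(r(231) + x(-299)) = 1/((-10 + 231**2 + 2*231) - 157/(-299)) = 1/((-10 + 53361 + 462) - 157*(-1/299)) = 1/(53813 + 157/299) = 1/(16090244/299) = 299/16090244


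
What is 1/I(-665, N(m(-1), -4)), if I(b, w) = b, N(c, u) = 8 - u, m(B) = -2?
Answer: -1/665 ≈ -0.0015038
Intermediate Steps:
1/I(-665, N(m(-1), -4)) = 1/(-665) = -1/665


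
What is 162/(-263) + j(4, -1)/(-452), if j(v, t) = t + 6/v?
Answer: -146711/237752 ≈ -0.61708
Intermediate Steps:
162/(-263) + j(4, -1)/(-452) = 162/(-263) + (-1 + 6/4)/(-452) = 162*(-1/263) + (-1 + 6*(¼))*(-1/452) = -162/263 + (-1 + 3/2)*(-1/452) = -162/263 + (½)*(-1/452) = -162/263 - 1/904 = -146711/237752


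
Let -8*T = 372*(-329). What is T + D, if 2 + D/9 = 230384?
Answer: 4177473/2 ≈ 2.0887e+6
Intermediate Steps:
D = 2073438 (D = -18 + 9*230384 = -18 + 2073456 = 2073438)
T = 30597/2 (T = -93*(-329)/2 = -⅛*(-122388) = 30597/2 ≈ 15299.)
T + D = 30597/2 + 2073438 = 4177473/2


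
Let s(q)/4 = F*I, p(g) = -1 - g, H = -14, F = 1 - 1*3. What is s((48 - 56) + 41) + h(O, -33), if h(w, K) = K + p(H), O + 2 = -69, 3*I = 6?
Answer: -36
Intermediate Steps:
I = 2 (I = (⅓)*6 = 2)
F = -2 (F = 1 - 3 = -2)
O = -71 (O = -2 - 69 = -71)
h(w, K) = 13 + K (h(w, K) = K + (-1 - 1*(-14)) = K + (-1 + 14) = K + 13 = 13 + K)
s(q) = -16 (s(q) = 4*(-2*2) = 4*(-4) = -16)
s((48 - 56) + 41) + h(O, -33) = -16 + (13 - 33) = -16 - 20 = -36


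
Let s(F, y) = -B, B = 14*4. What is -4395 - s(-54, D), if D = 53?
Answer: -4339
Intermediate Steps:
B = 56
s(F, y) = -56 (s(F, y) = -1*56 = -56)
-4395 - s(-54, D) = -4395 - 1*(-56) = -4395 + 56 = -4339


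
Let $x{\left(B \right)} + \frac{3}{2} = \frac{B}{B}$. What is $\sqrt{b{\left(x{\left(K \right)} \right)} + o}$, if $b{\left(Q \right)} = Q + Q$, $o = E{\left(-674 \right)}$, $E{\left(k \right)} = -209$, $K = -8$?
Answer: $i \sqrt{210} \approx 14.491 i$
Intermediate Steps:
$x{\left(B \right)} = - \frac{1}{2}$ ($x{\left(B \right)} = - \frac{3}{2} + \frac{B}{B} = - \frac{3}{2} + 1 = - \frac{1}{2}$)
$o = -209$
$b{\left(Q \right)} = 2 Q$
$\sqrt{b{\left(x{\left(K \right)} \right)} + o} = \sqrt{2 \left(- \frac{1}{2}\right) - 209} = \sqrt{-1 - 209} = \sqrt{-210} = i \sqrt{210}$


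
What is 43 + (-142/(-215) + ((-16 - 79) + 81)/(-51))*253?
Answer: 3065251/10965 ≈ 279.55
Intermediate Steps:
43 + (-142/(-215) + ((-16 - 79) + 81)/(-51))*253 = 43 + (-142*(-1/215) + (-95 + 81)*(-1/51))*253 = 43 + (142/215 - 14*(-1/51))*253 = 43 + (142/215 + 14/51)*253 = 43 + (10252/10965)*253 = 43 + 2593756/10965 = 3065251/10965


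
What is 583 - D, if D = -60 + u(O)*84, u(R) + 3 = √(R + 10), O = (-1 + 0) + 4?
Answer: 895 - 84*√13 ≈ 592.13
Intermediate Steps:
O = 3 (O = -1 + 4 = 3)
u(R) = -3 + √(10 + R) (u(R) = -3 + √(R + 10) = -3 + √(10 + R))
D = -312 + 84*√13 (D = -60 + (-3 + √(10 + 3))*84 = -60 + (-3 + √13)*84 = -60 + (-252 + 84*√13) = -312 + 84*√13 ≈ -9.1337)
583 - D = 583 - (-312 + 84*√13) = 583 + (312 - 84*√13) = 895 - 84*√13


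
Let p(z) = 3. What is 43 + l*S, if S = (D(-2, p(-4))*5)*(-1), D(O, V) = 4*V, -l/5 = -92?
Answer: -27557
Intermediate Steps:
l = 460 (l = -5*(-92) = 460)
S = -60 (S = ((4*3)*5)*(-1) = (12*5)*(-1) = 60*(-1) = -60)
43 + l*S = 43 + 460*(-60) = 43 - 27600 = -27557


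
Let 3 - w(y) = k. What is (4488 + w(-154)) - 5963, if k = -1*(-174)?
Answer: -1646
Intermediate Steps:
k = 174
w(y) = -171 (w(y) = 3 - 1*174 = 3 - 174 = -171)
(4488 + w(-154)) - 5963 = (4488 - 171) - 5963 = 4317 - 5963 = -1646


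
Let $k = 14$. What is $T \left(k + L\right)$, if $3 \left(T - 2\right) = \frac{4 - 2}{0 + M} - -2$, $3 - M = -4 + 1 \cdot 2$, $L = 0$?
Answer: $\frac{196}{5} \approx 39.2$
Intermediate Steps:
$M = 5$ ($M = 3 - \left(-4 + 1 \cdot 2\right) = 3 - \left(-4 + 2\right) = 3 - -2 = 3 + 2 = 5$)
$T = \frac{14}{5}$ ($T = 2 + \frac{\frac{4 - 2}{0 + 5} - -2}{3} = 2 + \frac{\frac{2}{5} + 2}{3} = 2 + \frac{1}{3} \cdot \frac{12}{5} = 2 + \frac{4}{5} = \frac{14}{5} \approx 2.8$)
$T \left(k + L\right) = \frac{14 \left(14 + 0\right)}{5} = \frac{14}{5} \cdot 14 = \frac{196}{5}$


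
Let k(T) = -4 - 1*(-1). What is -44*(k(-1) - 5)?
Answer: 352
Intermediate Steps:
k(T) = -3 (k(T) = -4 + 1 = -3)
-44*(k(-1) - 5) = -44*(-3 - 5) = -44*(-8) = 352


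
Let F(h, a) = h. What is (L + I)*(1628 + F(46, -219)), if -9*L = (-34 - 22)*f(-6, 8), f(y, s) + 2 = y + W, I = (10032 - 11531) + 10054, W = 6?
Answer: 14300238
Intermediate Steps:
I = 8555 (I = -1499 + 10054 = 8555)
f(y, s) = 4 + y (f(y, s) = -2 + (y + 6) = -2 + (6 + y) = 4 + y)
L = -112/9 (L = -(-34 - 22)*(4 - 6)/9 = -(-56)*(-2)/9 = -1/9*112 = -112/9 ≈ -12.444)
(L + I)*(1628 + F(46, -219)) = (-112/9 + 8555)*(1628 + 46) = (76883/9)*1674 = 14300238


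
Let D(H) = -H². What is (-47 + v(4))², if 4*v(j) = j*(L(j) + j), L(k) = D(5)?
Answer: 4624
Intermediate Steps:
L(k) = -25 (L(k) = -1*5² = -1*25 = -25)
v(j) = j*(-25 + j)/4 (v(j) = (j*(-25 + j))/4 = j*(-25 + j)/4)
(-47 + v(4))² = (-47 + (¼)*4*(-25 + 4))² = (-47 + (¼)*4*(-21))² = (-47 - 21)² = (-68)² = 4624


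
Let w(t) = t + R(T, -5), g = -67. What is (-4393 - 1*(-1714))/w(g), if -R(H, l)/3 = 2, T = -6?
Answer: 2679/73 ≈ 36.699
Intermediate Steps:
R(H, l) = -6 (R(H, l) = -3*2 = -6)
w(t) = -6 + t (w(t) = t - 6 = -6 + t)
(-4393 - 1*(-1714))/w(g) = (-4393 - 1*(-1714))/(-6 - 67) = (-4393 + 1714)/(-73) = -2679*(-1/73) = 2679/73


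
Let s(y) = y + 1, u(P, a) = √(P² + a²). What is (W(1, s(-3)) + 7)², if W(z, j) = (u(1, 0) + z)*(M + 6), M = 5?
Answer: 841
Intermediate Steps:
s(y) = 1 + y
W(z, j) = 11 + 11*z (W(z, j) = (√(1² + 0²) + z)*(5 + 6) = (√(1 + 0) + z)*11 = (√1 + z)*11 = (1 + z)*11 = 11 + 11*z)
(W(1, s(-3)) + 7)² = ((11 + 11*1) + 7)² = ((11 + 11) + 7)² = (22 + 7)² = 29² = 841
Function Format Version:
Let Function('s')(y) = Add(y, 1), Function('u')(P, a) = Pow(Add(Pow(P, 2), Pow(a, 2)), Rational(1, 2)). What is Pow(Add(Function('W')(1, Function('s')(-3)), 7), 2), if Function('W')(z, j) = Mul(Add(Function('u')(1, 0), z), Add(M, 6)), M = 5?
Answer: 841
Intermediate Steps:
Function('s')(y) = Add(1, y)
Function('W')(z, j) = Add(11, Mul(11, z)) (Function('W')(z, j) = Mul(Add(Pow(Add(Pow(1, 2), Pow(0, 2)), Rational(1, 2)), z), Add(5, 6)) = Mul(Add(Pow(Add(1, 0), Rational(1, 2)), z), 11) = Mul(Add(Pow(1, Rational(1, 2)), z), 11) = Mul(Add(1, z), 11) = Add(11, Mul(11, z)))
Pow(Add(Function('W')(1, Function('s')(-3)), 7), 2) = Pow(Add(Add(11, Mul(11, 1)), 7), 2) = Pow(Add(Add(11, 11), 7), 2) = Pow(Add(22, 7), 2) = Pow(29, 2) = 841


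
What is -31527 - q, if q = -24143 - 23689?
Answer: 16305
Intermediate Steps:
q = -47832
-31527 - q = -31527 - 1*(-47832) = -31527 + 47832 = 16305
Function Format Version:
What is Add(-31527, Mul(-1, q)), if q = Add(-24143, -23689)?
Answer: 16305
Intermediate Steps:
q = -47832
Add(-31527, Mul(-1, q)) = Add(-31527, Mul(-1, -47832)) = Add(-31527, 47832) = 16305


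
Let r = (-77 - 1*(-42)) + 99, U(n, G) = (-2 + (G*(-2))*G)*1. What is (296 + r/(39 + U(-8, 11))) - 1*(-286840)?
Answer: 58862816/205 ≈ 2.8714e+5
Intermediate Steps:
U(n, G) = -2 - 2*G² (U(n, G) = (-2 + (-2*G)*G)*1 = (-2 - 2*G²)*1 = -2 - 2*G²)
r = 64 (r = (-77 + 42) + 99 = -35 + 99 = 64)
(296 + r/(39 + U(-8, 11))) - 1*(-286840) = (296 + 64/(39 + (-2 - 2*11²))) - 1*(-286840) = (296 + 64/(39 + (-2 - 2*121))) + 286840 = (296 + 64/(39 + (-2 - 242))) + 286840 = (296 + 64/(39 - 244)) + 286840 = (296 + 64/(-205)) + 286840 = (296 - 1/205*64) + 286840 = (296 - 64/205) + 286840 = 60616/205 + 286840 = 58862816/205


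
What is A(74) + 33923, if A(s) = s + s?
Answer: 34071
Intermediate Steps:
A(s) = 2*s
A(74) + 33923 = 2*74 + 33923 = 148 + 33923 = 34071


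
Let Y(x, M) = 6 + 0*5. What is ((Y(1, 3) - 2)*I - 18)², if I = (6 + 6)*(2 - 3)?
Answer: 4356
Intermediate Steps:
I = -12 (I = 12*(-1) = -12)
Y(x, M) = 6 (Y(x, M) = 6 + 0 = 6)
((Y(1, 3) - 2)*I - 18)² = ((6 - 2)*(-12) - 18)² = (4*(-12) - 18)² = (-48 - 18)² = (-66)² = 4356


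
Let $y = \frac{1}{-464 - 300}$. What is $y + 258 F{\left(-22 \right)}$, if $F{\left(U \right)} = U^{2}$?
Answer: $\frac{95402207}{764} \approx 1.2487 \cdot 10^{5}$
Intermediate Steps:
$y = - \frac{1}{764}$ ($y = \frac{1}{-764} = - \frac{1}{764} \approx -0.0013089$)
$y + 258 F{\left(-22 \right)} = - \frac{1}{764} + 258 \left(-22\right)^{2} = - \frac{1}{764} + 258 \cdot 484 = - \frac{1}{764} + 124872 = \frac{95402207}{764}$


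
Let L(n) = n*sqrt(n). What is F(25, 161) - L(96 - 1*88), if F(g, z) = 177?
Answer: 177 - 16*sqrt(2) ≈ 154.37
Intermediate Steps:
L(n) = n**(3/2)
F(25, 161) - L(96 - 1*88) = 177 - (96 - 1*88)**(3/2) = 177 - (96 - 88)**(3/2) = 177 - 8**(3/2) = 177 - 16*sqrt(2)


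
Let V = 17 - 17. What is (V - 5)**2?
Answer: 25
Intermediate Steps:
V = 0
(V - 5)**2 = (0 - 5)**2 = (-5)**2 = 25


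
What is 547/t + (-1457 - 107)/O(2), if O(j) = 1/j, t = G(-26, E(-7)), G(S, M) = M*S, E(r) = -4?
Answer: -324765/104 ≈ -3122.7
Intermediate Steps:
t = 104 (t = -4*(-26) = 104)
547/t + (-1457 - 107)/O(2) = 547/104 + (-1457 - 107)/(1/2) = 547*(1/104) - 1564/1/2 = 547/104 - 1564*2 = 547/104 - 3128 = -324765/104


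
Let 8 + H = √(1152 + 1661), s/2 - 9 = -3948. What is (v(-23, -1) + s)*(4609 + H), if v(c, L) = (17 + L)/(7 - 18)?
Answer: -398787074/11 - 86674*√2813/11 ≈ -3.6671e+7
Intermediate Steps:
s = -7878 (s = 18 + 2*(-3948) = 18 - 7896 = -7878)
v(c, L) = -17/11 - L/11 (v(c, L) = (17 + L)/(-11) = (17 + L)*(-1/11) = -17/11 - L/11)
H = -8 + √2813 (H = -8 + √(1152 + 1661) = -8 + √2813 ≈ 45.038)
(v(-23, -1) + s)*(4609 + H) = ((-17/11 - 1/11*(-1)) - 7878)*(4609 + (-8 + √2813)) = ((-17/11 + 1/11) - 7878)*(4601 + √2813) = (-16/11 - 7878)*(4601 + √2813) = -86674*(4601 + √2813)/11 = -398787074/11 - 86674*√2813/11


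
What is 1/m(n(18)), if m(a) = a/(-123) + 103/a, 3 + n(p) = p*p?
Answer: -13161/30124 ≈ -0.43689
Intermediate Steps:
n(p) = -3 + p**2 (n(p) = -3 + p*p = -3 + p**2)
m(a) = 103/a - a/123 (m(a) = a*(-1/123) + 103/a = -a/123 + 103/a = 103/a - a/123)
1/m(n(18)) = 1/(103/(-3 + 18**2) - (-3 + 18**2)/123) = 1/(103/(-3 + 324) - (-3 + 324)/123) = 1/(103/321 - 1/123*321) = 1/(103*(1/321) - 107/41) = 1/(103/321 - 107/41) = 1/(-30124/13161) = -13161/30124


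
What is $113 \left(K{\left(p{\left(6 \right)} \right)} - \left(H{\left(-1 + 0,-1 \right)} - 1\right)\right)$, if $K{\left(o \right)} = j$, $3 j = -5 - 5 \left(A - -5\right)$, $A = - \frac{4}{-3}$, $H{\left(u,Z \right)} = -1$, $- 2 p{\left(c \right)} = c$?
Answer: $- \frac{10396}{9} \approx -1155.1$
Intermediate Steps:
$p{\left(c \right)} = - \frac{c}{2}$
$A = \frac{4}{3}$ ($A = \left(-4\right) \left(- \frac{1}{3}\right) = \frac{4}{3} \approx 1.3333$)
$j = - \frac{110}{9}$ ($j = \frac{-5 - 5 \left(\frac{4}{3} - -5\right)}{3} = \frac{-5 - 5 \left(\frac{4}{3} + 5\right)}{3} = \frac{-5 - \frac{95}{3}}{3} = \frac{1}{3} \left(- \frac{110}{3}\right) = - \frac{110}{9} \approx -12.222$)
$K{\left(o \right)} = - \frac{110}{9}$
$113 \left(K{\left(p{\left(6 \right)} \right)} - \left(H{\left(-1 + 0,-1 \right)} - 1\right)\right) = 113 \left(- \frac{110}{9} - \left(-1 - 1\right)\right) = 113 \left(- \frac{110}{9} - -2\right) = 113 \left(- \frac{110}{9} + 2\right) = 113 \left(- \frac{92}{9}\right) = - \frac{10396}{9}$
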